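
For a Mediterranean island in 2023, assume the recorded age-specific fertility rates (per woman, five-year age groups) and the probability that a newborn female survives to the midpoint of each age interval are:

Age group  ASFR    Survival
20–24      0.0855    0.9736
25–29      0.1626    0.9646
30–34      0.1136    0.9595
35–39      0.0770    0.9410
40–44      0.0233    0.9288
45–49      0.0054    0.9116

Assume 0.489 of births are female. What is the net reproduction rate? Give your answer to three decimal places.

Proportion female at birth = 0.489.
Per-age-group product (5 × ASFR × survival probability):
  20–24: 5 × 0.0855 × 0.9736 = 0.41621
  25–29: 5 × 0.1626 × 0.9646 = 0.78422
  30–34: 5 × 0.1136 × 0.9595 = 0.54500
  35–39: 5 × 0.0770 × 0.9410 = 0.36229
  40–44: 5 × 0.0233 × 0.9288 = 0.10821
  45–49: 5 × 0.0054 × 0.9116 = 0.02461
Sum = 2.24054
NRR = 0.489 × 2.24054 = 1.09562
With NRR above 1 the population is above replacement fertility.

1.096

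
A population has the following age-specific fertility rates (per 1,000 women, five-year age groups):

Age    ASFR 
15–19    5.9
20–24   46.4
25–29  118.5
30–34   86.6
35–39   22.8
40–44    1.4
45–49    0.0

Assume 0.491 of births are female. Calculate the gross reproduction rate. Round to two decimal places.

Proportion female at birth = 0.491.
Sum of ASFRs = 5.9 + 46.4 + 118.5 + 86.6 + 22.8 + 1.4 + 0.0 = 281.6
TFR = 5 × 281.6 / 1000 = 1.408
GRR = 0.491 × 1.408 = 0.69133

0.69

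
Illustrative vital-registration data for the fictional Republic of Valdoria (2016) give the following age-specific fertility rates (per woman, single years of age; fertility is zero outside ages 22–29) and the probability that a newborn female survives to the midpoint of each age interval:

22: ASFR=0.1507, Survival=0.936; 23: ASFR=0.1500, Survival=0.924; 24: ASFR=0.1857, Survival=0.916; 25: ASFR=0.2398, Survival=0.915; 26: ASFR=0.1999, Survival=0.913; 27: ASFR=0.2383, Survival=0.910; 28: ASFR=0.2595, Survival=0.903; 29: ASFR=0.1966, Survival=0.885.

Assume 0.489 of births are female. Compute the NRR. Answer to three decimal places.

Proportion female at birth = 0.489.
Per-age-group product (1 × ASFR × survival probability):
  22: 1 × 0.1507 × 0.936 = 0.14106
  23: 1 × 0.1500 × 0.924 = 0.13860
  24: 1 × 0.1857 × 0.916 = 0.17010
  25: 1 × 0.2398 × 0.915 = 0.21942
  26: 1 × 0.1999 × 0.913 = 0.18251
  27: 1 × 0.2383 × 0.910 = 0.21685
  28: 1 × 0.2595 × 0.903 = 0.23433
  29: 1 × 0.1966 × 0.885 = 0.17399
Sum = 1.47686
NRR = 0.489 × 1.47686 = 0.72218

0.722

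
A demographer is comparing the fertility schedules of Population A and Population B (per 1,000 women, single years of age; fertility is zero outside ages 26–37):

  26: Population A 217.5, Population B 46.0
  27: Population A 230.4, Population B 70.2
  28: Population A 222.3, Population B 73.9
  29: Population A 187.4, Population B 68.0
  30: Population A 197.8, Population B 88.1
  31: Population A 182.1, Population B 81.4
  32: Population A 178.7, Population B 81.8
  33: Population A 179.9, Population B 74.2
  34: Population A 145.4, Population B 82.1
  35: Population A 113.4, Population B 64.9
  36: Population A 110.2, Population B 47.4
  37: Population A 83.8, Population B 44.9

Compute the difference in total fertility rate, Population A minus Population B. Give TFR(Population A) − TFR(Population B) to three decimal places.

Population A:
  Sum of ASFRs = 217.5 + 230.4 + 222.3 + 187.4 + 197.8 + 182.1 + 178.7 + 179.9 + 145.4 + 113.4 + 110.2 + 83.8 = 2048.9
  TFR = 2048.9 / 1000 = 2.0489
Population B:
  Sum of ASFRs = 46.0 + 70.2 + 73.9 + 68.0 + 88.1 + 81.4 + 81.8 + 74.2 + 82.1 + 64.9 + 47.4 + 44.9 = 822.9
  TFR = 822.9 / 1000 = 0.8229
Difference = 2.0489 − 0.8229 = 1.226

1.226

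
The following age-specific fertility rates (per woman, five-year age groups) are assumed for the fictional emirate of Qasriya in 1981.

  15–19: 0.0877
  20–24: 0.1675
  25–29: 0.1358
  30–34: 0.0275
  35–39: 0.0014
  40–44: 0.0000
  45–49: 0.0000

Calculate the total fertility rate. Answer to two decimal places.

Sum of ASFRs = 0.0877 + 0.1675 + 0.1358 + 0.0275 + 0.0014 + 0.0000 + 0.0000 = 0.4199
TFR = 5 × 0.4199 = 2.0995

2.10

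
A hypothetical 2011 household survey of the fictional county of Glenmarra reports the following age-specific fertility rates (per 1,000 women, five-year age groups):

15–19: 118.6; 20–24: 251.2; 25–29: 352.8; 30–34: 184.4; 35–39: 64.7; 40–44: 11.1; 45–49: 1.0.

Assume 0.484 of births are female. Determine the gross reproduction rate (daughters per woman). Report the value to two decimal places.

2.38

Proportion female at birth = 0.484.
Sum of ASFRs = 118.6 + 251.2 + 352.8 + 184.4 + 64.7 + 11.1 + 1.0 = 983.8
TFR = 5 × 983.8 / 1000 = 4.919
GRR = 0.484 × 4.919 = 2.38080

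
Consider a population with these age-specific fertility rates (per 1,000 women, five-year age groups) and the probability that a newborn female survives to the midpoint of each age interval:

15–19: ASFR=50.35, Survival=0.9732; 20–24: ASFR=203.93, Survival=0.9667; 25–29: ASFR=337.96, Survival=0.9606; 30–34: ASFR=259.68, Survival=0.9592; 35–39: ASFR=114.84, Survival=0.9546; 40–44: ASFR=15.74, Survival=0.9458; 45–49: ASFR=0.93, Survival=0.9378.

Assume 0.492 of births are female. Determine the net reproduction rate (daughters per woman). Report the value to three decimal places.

Proportion female at birth = 0.492.
Survival-weighted fertility by age (5·fₓ·Sₓ):
  15–19: 5 × 50.35/1000 × 0.9732 = 0.24500
  20–24: 5 × 203.93/1000 × 0.9667 = 0.98570
  25–29: 5 × 337.96/1000 × 0.9606 = 1.62322
  30–34: 5 × 259.68/1000 × 0.9592 = 1.24543
  35–39: 5 × 114.84/1000 × 0.9546 = 0.54813
  40–44: 5 × 15.74/1000 × 0.9458 = 0.07443
  45–49: 5 × 0.93/1000 × 0.9378 = 0.00436
Sum = 4.72627
NRR = 0.492 × 4.72627 = 2.32532

2.325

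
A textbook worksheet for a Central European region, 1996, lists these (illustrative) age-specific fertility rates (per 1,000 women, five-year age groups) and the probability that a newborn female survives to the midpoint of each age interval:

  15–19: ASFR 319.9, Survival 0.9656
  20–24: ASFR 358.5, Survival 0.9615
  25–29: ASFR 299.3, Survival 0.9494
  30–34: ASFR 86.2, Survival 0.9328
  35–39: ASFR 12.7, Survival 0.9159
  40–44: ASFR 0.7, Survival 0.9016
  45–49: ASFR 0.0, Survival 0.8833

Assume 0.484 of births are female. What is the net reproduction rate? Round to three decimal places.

Proportion female at birth = 0.484.
Survival-weighted fertility by age (5·fₓ·Sₓ):
  15–19: 5 × 319.9/1000 × 0.9656 = 1.54448
  20–24: 5 × 358.5/1000 × 0.9615 = 1.72349
  25–29: 5 × 299.3/1000 × 0.9494 = 1.42078
  30–34: 5 × 86.2/1000 × 0.9328 = 0.40204
  35–39: 5 × 12.7/1000 × 0.9159 = 0.05816
  40–44: 5 × 0.7/1000 × 0.9016 = 0.00316
  45–49: 5 × 0.0/1000 × 0.8833 = 0.00000
Sum = 5.15211
NRR = 0.484 × 5.15211 = 2.49362

2.494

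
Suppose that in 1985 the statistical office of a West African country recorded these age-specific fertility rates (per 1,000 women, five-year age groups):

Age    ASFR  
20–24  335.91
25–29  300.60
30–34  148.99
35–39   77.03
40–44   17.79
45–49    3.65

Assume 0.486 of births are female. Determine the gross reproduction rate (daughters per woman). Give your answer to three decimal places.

Proportion female at birth = 0.486.
Sum of ASFRs = 335.91 + 300.60 + 148.99 + 77.03 + 17.79 + 3.65 = 883.97
TFR = 5 × 883.97 / 1000 = 4.41985
GRR = 0.486 × 4.41985 = 2.14805

2.148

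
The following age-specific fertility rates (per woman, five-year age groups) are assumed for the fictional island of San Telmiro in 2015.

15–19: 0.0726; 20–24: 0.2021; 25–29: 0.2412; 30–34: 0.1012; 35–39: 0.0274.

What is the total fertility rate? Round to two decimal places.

3.22

Sum of ASFRs = 0.0726 + 0.2021 + 0.2412 + 0.1012 + 0.0274 = 0.6445
TFR = 5 × 0.6445 = 3.2225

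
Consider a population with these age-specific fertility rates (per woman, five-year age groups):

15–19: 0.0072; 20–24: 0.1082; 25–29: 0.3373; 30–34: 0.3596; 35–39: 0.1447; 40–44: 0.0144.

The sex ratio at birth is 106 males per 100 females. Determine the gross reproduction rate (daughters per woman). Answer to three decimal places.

Proportion female at birth = 100 / (100 + 106) = 0.48544.
Sum of ASFRs = 0.0072 + 0.1082 + 0.3373 + 0.3596 + 0.1447 + 0.0144 = 0.9714
TFR = 5 × 0.9714 = 4.857
GRR = 0.48544 × 4.857 = 2.35778

2.358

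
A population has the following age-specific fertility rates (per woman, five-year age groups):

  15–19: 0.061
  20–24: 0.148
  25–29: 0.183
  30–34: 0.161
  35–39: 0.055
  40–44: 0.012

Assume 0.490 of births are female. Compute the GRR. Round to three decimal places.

Proportion female at birth = 0.490.
Sum of ASFRs = 0.061 + 0.148 + 0.183 + 0.161 + 0.055 + 0.012 = 0.620
TFR = 5 × 0.620 = 3.1
GRR = 0.490 × 3.1 = 1.51900

1.519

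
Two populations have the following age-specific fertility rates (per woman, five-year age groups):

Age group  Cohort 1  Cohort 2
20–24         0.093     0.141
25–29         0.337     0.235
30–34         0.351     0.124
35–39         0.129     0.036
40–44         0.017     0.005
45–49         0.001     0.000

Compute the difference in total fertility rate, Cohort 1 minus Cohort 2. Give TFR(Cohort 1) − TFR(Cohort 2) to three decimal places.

Cohort 1:
  Sum of ASFRs = 0.093 + 0.337 + 0.351 + 0.129 + 0.017 + 0.001 = 0.928
  TFR = 5 × 0.928 = 4.64
Cohort 2:
  Sum of ASFRs = 0.141 + 0.235 + 0.124 + 0.036 + 0.005 + 0.000 = 0.541
  TFR = 5 × 0.541 = 2.705
Difference = 4.64 − 2.705 = 1.935

1.935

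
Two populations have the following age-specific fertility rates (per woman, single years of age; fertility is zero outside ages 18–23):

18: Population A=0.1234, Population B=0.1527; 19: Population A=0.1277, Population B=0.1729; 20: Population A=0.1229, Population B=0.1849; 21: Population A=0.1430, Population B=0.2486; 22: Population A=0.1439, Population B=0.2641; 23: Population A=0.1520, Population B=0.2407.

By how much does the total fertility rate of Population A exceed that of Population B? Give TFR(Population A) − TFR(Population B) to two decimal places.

-0.45

Population A:
  Sum of ASFRs = 0.1234 + 0.1277 + 0.1229 + 0.1430 + 0.1439 + 0.1520 = 0.8129
  TFR = 0.8129
Population B:
  Sum of ASFRs = 0.1527 + 0.1729 + 0.1849 + 0.2486 + 0.2641 + 0.2407 = 1.2639
  TFR = 1.2639
Difference = 0.8129 − 1.2639 = -0.451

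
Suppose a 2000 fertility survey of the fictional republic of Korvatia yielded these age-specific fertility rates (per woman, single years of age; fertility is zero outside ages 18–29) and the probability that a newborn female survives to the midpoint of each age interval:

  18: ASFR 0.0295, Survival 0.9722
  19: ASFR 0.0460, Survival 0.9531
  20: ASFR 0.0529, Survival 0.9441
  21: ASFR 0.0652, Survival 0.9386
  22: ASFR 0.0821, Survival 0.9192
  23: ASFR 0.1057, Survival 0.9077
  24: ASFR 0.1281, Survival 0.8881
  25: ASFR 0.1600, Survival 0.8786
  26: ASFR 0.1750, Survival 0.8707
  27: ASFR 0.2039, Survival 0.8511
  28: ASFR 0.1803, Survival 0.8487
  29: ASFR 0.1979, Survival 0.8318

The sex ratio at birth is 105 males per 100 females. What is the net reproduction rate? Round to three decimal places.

0.611

Proportion female at birth = 100 / (100 + 105) = 0.48780.
Weighting each age-specific rate by interval width and survival:
  18: 1 × 0.0295 × 0.9722 = 0.02868
  19: 1 × 0.0460 × 0.9531 = 0.04384
  20: 1 × 0.0529 × 0.9441 = 0.04994
  21: 1 × 0.0652 × 0.9386 = 0.06120
  22: 1 × 0.0821 × 0.9192 = 0.07547
  23: 1 × 0.1057 × 0.9077 = 0.09594
  24: 1 × 0.1281 × 0.8881 = 0.11377
  25: 1 × 0.1600 × 0.8786 = 0.14058
  26: 1 × 0.1750 × 0.8707 = 0.15237
  27: 1 × 0.2039 × 0.8511 = 0.17354
  28: 1 × 0.1803 × 0.8487 = 0.15302
  29: 1 × 0.1979 × 0.8318 = 0.16461
Sum = 1.25296
NRR = 0.48780 × 1.25296 = 0.61119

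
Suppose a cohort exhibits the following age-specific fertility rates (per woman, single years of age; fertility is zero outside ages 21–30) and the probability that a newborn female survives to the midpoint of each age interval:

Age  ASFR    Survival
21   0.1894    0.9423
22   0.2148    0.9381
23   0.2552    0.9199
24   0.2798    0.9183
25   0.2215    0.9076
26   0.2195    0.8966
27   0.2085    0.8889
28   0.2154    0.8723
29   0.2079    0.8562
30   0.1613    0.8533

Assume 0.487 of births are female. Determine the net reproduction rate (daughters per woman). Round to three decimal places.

0.954

Proportion female at birth = 0.487.
Each age group contributes 1 × ASFR × survival:
  21: 1 × 0.1894 × 0.9423 = 0.17847
  22: 1 × 0.2148 × 0.9381 = 0.20150
  23: 1 × 0.2552 × 0.9199 = 0.23476
  24: 1 × 0.2798 × 0.9183 = 0.25694
  25: 1 × 0.2215 × 0.9076 = 0.20103
  26: 1 × 0.2195 × 0.8966 = 0.19680
  27: 1 × 0.2085 × 0.8889 = 0.18534
  28: 1 × 0.2154 × 0.8723 = 0.18789
  29: 1 × 0.2079 × 0.8562 = 0.17800
  30: 1 × 0.1613 × 0.8533 = 0.13764
Sum = 1.95837
NRR = 0.487 × 1.95837 = 0.95373
With NRR below 1 the population is below replacement fertility.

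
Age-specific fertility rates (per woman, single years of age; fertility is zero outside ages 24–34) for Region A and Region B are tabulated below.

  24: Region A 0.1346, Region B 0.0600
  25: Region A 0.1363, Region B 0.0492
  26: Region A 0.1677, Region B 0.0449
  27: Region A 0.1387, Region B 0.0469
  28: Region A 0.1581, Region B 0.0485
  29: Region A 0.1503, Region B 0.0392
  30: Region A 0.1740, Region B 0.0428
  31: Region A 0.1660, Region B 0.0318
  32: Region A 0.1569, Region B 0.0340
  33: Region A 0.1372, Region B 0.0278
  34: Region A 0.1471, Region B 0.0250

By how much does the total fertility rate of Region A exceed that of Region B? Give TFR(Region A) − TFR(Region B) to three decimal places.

1.217

Region A:
  Sum of ASFRs = 0.1346 + 0.1363 + 0.1677 + 0.1387 + 0.1581 + 0.1503 + 0.1740 + 0.1660 + 0.1569 + 0.1372 + 0.1471 = 1.6669
  TFR = 1.6669
Region B:
  Sum of ASFRs = 0.0600 + 0.0492 + 0.0449 + 0.0469 + 0.0485 + 0.0392 + 0.0428 + 0.0318 + 0.0340 + 0.0278 + 0.0250 = 0.4501
  TFR = 0.4501
Difference = 1.6669 − 0.4501 = 1.2168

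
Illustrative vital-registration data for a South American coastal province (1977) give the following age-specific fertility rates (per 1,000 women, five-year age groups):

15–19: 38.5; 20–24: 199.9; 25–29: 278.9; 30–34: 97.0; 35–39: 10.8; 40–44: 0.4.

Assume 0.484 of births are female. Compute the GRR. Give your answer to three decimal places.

1.514

Proportion female at birth = 0.484.
Sum of ASFRs = 38.5 + 199.9 + 278.9 + 97.0 + 10.8 + 0.4 = 625.5
TFR = 5 × 625.5 / 1000 = 3.1275
GRR = 0.484 × 3.1275 = 1.51371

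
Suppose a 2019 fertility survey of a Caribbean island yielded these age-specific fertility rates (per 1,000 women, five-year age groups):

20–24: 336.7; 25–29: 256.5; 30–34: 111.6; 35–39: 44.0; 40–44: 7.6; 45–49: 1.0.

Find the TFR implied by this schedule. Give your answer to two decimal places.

3.79

Sum of ASFRs = 336.7 + 256.5 + 111.6 + 44.0 + 7.6 + 1.0 = 757.4
TFR = 5 × 757.4 / 1000 = 3.787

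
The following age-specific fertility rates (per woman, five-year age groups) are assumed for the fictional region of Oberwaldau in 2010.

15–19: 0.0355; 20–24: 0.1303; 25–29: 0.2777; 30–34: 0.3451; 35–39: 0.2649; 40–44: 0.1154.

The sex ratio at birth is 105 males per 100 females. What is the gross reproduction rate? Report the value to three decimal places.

2.851

Proportion female at birth = 100 / (100 + 105) = 0.48780.
Sum of ASFRs = 0.0355 + 0.1303 + 0.2777 + 0.3451 + 0.2649 + 0.1154 = 1.1689
TFR = 5 × 1.1689 = 5.8445
GRR = 0.48780 × 5.8445 = 2.85095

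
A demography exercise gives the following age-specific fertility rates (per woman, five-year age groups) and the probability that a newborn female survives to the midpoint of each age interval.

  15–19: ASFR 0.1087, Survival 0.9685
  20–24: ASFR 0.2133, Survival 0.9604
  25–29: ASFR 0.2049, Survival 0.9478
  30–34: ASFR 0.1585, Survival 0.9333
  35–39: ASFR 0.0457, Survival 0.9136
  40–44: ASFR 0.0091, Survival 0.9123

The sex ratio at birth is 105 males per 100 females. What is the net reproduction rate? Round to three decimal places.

Proportion female at birth = 100 / (100 + 105) = 0.48780.
Each age group contributes 5 × ASFR × survival:
  15–19: 5 × 0.1087 × 0.9685 = 0.52638
  20–24: 5 × 0.2133 × 0.9604 = 1.02427
  25–29: 5 × 0.2049 × 0.9478 = 0.97102
  30–34: 5 × 0.1585 × 0.9333 = 0.73964
  35–39: 5 × 0.0457 × 0.9136 = 0.20876
  40–44: 5 × 0.0091 × 0.9123 = 0.04151
Sum = 3.51158
NRR = 0.48780 × 3.51158 = 1.71295

1.713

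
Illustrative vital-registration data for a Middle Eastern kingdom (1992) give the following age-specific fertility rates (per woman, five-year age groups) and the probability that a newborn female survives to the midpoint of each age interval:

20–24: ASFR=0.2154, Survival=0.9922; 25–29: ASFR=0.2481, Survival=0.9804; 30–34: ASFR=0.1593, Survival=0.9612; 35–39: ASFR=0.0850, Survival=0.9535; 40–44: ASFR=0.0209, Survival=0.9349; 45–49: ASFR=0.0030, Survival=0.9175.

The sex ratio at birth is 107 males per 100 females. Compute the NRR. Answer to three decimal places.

1.723

Proportion female at birth = 100 / (100 + 107) = 0.48309.
Each age group contributes 5 × ASFR × survival:
  20–24: 5 × 0.2154 × 0.9922 = 1.06860
  25–29: 5 × 0.2481 × 0.9804 = 1.21619
  30–34: 5 × 0.1593 × 0.9612 = 0.76560
  35–39: 5 × 0.0850 × 0.9535 = 0.40524
  40–44: 5 × 0.0209 × 0.9349 = 0.09770
  45–49: 5 × 0.0030 × 0.9175 = 0.01376
Sum = 3.56709
NRR = 0.48309 × 3.56709 = 1.72323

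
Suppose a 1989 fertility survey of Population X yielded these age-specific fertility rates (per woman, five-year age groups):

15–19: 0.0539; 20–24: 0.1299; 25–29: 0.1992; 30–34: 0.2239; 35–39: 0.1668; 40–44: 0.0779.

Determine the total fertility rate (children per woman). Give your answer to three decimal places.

Sum of ASFRs = 0.0539 + 0.1299 + 0.1992 + 0.2239 + 0.1668 + 0.0779 = 0.8516
TFR = 5 × 0.8516 = 4.258

4.258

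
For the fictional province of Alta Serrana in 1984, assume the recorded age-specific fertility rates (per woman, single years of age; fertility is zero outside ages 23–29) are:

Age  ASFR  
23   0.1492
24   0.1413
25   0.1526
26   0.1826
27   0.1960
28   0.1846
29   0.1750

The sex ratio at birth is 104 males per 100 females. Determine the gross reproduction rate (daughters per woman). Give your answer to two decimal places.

Proportion female at birth = 100 / (100 + 104) = 0.49020.
Sum of ASFRs = 0.1492 + 0.1413 + 0.1526 + 0.1826 + 0.1960 + 0.1846 + 0.1750 = 1.1813
TFR = 1.1813
GRR = 0.49020 × 1.1813 = 0.57907

0.58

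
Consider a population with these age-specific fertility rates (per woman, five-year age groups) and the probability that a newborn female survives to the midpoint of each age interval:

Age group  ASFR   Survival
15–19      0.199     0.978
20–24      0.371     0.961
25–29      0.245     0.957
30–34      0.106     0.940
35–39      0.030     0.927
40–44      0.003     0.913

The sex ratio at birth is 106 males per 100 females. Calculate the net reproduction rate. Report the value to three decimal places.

Proportion female at birth = 100 / (100 + 106) = 0.48544.
Weighting each age-specific rate by interval width and survival:
  15–19: 5 × 0.199 × 0.978 = 0.97311
  20–24: 5 × 0.371 × 0.961 = 1.78266
  25–29: 5 × 0.245 × 0.957 = 1.17233
  30–34: 5 × 0.106 × 0.940 = 0.49820
  35–39: 5 × 0.030 × 0.927 = 0.13905
  40–44: 5 × 0.003 × 0.913 = 0.01370
Sum = 4.57905
NRR = 0.48544 × 4.57905 = 2.22285

2.223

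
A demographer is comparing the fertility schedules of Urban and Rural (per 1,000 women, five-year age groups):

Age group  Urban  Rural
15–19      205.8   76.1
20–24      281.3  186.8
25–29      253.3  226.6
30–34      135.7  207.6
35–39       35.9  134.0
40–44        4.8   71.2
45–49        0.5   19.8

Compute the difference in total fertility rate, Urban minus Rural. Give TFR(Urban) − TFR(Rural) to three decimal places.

Urban:
  Sum of ASFRs = 205.8 + 281.3 + 253.3 + 135.7 + 35.9 + 4.8 + 0.5 = 917.3
  TFR = 5 × 917.3 / 1000 = 4.5865
Rural:
  Sum of ASFRs = 76.1 + 186.8 + 226.6 + 207.6 + 134.0 + 71.2 + 19.8 = 922.1
  TFR = 5 × 922.1 / 1000 = 4.6105
Difference = 4.5865 − 4.6105 = -0.024

-0.024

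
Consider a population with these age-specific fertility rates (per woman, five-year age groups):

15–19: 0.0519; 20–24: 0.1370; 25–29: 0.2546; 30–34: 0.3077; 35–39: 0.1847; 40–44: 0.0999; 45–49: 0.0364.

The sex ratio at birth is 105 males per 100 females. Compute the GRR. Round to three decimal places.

2.615

Proportion female at birth = 100 / (100 + 105) = 0.48780.
Sum of ASFRs = 0.0519 + 0.1370 + 0.2546 + 0.3077 + 0.1847 + 0.0999 + 0.0364 = 1.0722
TFR = 5 × 1.0722 = 5.361
GRR = 0.48780 × 5.361 = 2.61510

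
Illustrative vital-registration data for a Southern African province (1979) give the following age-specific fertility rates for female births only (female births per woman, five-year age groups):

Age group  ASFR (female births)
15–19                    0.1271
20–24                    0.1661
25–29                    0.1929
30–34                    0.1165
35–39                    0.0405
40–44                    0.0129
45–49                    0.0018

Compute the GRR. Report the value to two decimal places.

Sum of female ASFRs = 0.1271 + 0.1661 + 0.1929 + 0.1165 + 0.0405 + 0.0129 + 0.0018 = 0.6578
GRR = 5 × 0.6578 = 3.289

3.29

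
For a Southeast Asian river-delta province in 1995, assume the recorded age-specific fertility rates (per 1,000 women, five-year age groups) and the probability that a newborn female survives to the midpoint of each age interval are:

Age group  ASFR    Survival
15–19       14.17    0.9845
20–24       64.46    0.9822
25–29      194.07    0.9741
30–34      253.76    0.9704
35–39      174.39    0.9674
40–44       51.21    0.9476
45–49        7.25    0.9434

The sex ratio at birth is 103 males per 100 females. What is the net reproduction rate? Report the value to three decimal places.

Proportion female at birth = 100 / (100 + 103) = 0.49261.
Survival-weighted fertility by age (5·fₓ·Sₓ):
  15–19: 5 × 14.17/1000 × 0.9845 = 0.06975
  20–24: 5 × 64.46/1000 × 0.9822 = 0.31656
  25–29: 5 × 194.07/1000 × 0.9741 = 0.94522
  30–34: 5 × 253.76/1000 × 0.9704 = 1.23124
  35–39: 5 × 174.39/1000 × 0.9674 = 0.84352
  40–44: 5 × 51.21/1000 × 0.9476 = 0.24263
  45–49: 5 × 7.25/1000 × 0.9434 = 0.03420
Sum = 3.68312
NRR = 0.49261 × 3.68312 = 1.81434
An NRR exceeding 1 indicates intrinsic growth under these rates.

1.814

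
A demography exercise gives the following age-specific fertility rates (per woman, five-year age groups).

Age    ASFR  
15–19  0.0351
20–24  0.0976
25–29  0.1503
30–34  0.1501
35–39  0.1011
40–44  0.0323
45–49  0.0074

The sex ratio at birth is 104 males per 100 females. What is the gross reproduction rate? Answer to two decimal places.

Proportion female at birth = 100 / (100 + 104) = 0.49020.
Sum of ASFRs = 0.0351 + 0.0976 + 0.1503 + 0.1501 + 0.1011 + 0.0323 + 0.0074 = 0.5739
TFR = 5 × 0.5739 = 2.8695
GRR = 0.49020 × 2.8695 = 1.40663

1.41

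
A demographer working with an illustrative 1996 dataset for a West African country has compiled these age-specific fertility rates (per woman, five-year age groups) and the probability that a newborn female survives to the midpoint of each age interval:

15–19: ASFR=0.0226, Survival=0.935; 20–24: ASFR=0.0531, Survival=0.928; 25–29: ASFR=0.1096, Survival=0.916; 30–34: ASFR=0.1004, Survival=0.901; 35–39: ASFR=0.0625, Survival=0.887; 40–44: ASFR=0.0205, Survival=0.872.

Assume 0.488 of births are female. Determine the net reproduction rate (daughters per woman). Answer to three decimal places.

0.816

Proportion female at birth = 0.488.
Per-age-group product (5 × ASFR × survival probability):
  15–19: 5 × 0.0226 × 0.935 = 0.10566
  20–24: 5 × 0.0531 × 0.928 = 0.24638
  25–29: 5 × 0.1096 × 0.916 = 0.50197
  30–34: 5 × 0.1004 × 0.901 = 0.45230
  35–39: 5 × 0.0625 × 0.887 = 0.27719
  40–44: 5 × 0.0205 × 0.872 = 0.08938
Sum = 1.67288
NRR = 0.488 × 1.67288 = 0.81637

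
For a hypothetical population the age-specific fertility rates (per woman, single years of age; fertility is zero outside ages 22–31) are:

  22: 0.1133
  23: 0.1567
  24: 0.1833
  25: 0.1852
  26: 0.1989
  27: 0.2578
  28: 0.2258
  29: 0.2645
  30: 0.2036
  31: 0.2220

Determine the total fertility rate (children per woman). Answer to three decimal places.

2.011

Sum of ASFRs = 0.1133 + 0.1567 + 0.1833 + 0.1852 + 0.1989 + 0.2578 + 0.2258 + 0.2645 + 0.2036 + 0.2220 = 2.0111
TFR = 2.0111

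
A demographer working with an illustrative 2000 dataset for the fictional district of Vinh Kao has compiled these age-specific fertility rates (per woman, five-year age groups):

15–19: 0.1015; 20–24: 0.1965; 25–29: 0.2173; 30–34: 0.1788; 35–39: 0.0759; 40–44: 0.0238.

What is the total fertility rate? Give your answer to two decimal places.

3.97

Sum of ASFRs = 0.1015 + 0.1965 + 0.2173 + 0.1788 + 0.0759 + 0.0238 = 0.7938
TFR = 5 × 0.7938 = 3.969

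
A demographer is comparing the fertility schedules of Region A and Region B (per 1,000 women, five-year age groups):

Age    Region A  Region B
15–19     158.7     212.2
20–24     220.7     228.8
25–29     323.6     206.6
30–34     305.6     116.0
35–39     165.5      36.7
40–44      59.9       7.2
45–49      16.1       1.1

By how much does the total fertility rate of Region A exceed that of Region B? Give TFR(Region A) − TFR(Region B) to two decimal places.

2.21

Region A:
  Sum of ASFRs = 158.7 + 220.7 + 323.6 + 305.6 + 165.5 + 59.9 + 16.1 = 1250.1
  TFR = 5 × 1250.1 / 1000 = 6.2505
Region B:
  Sum of ASFRs = 212.2 + 228.8 + 206.6 + 116.0 + 36.7 + 7.2 + 1.1 = 808.6
  TFR = 5 × 808.6 / 1000 = 4.043
Difference = 6.2505 − 4.043 = 2.2075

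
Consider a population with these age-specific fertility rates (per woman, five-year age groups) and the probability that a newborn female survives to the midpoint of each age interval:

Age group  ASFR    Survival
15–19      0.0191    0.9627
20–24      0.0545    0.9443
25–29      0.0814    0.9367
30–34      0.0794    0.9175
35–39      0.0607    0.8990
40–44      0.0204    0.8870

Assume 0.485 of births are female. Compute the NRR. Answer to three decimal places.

Proportion female at birth = 0.485.
Weighting each age-specific rate by interval width and survival:
  15–19: 5 × 0.0191 × 0.9627 = 0.09194
  20–24: 5 × 0.0545 × 0.9443 = 0.25732
  25–29: 5 × 0.0814 × 0.9367 = 0.38124
  30–34: 5 × 0.0794 × 0.9175 = 0.36425
  35–39: 5 × 0.0607 × 0.8990 = 0.27285
  40–44: 5 × 0.0204 × 0.8870 = 0.09047
Sum = 1.45807
NRR = 0.485 × 1.45807 = 0.70716
With NRR below 1 the population is below replacement fertility.

0.707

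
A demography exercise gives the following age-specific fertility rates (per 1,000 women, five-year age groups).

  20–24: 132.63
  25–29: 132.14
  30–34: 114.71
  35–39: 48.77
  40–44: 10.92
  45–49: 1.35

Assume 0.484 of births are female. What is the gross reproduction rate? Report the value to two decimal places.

Proportion female at birth = 0.484.
Sum of ASFRs = 132.63 + 132.14 + 114.71 + 48.77 + 10.92 + 1.35 = 440.52
TFR = 5 × 440.52 / 1000 = 2.2026
GRR = 0.484 × 2.2026 = 1.06606

1.07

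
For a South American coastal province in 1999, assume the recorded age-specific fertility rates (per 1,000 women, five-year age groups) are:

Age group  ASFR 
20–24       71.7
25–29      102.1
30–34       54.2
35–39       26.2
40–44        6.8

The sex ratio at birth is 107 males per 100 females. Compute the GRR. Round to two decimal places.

Proportion female at birth = 100 / (100 + 107) = 0.48309.
Sum of ASFRs = 71.7 + 102.1 + 54.2 + 26.2 + 6.8 = 261.0
TFR = 5 × 261.0 / 1000 = 1.305
GRR = 0.48309 × 1.305 = 0.63043

0.63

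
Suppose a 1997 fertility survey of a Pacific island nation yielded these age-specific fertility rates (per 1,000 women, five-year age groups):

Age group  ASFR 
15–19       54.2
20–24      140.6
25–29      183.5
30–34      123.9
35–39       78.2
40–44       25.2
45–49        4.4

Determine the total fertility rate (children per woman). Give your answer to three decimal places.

Sum of ASFRs = 54.2 + 140.6 + 183.5 + 123.9 + 78.2 + 25.2 + 4.4 = 610.0
TFR = 5 × 610.0 / 1000 = 3.05

3.050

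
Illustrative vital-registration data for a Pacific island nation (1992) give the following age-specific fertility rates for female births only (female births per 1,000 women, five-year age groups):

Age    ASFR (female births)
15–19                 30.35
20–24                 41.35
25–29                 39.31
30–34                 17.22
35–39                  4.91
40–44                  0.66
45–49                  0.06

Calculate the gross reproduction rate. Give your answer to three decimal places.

0.669

Sum of female ASFRs = 30.35 + 41.35 + 39.31 + 17.22 + 4.91 + 0.66 + 0.06 = 133.86
GRR = 5 × 133.86 / 1000 = 0.6693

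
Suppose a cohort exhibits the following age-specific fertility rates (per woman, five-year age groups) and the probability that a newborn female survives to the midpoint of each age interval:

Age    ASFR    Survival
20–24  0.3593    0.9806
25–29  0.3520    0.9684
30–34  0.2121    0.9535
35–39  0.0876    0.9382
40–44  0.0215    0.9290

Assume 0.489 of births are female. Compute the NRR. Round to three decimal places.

Proportion female at birth = 0.489.
Weighting each age-specific rate by interval width and survival:
  20–24: 5 × 0.3593 × 0.9806 = 1.76165
  25–29: 5 × 0.3520 × 0.9684 = 1.70438
  30–34: 5 × 0.2121 × 0.9535 = 1.01119
  35–39: 5 × 0.0876 × 0.9382 = 0.41093
  40–44: 5 × 0.0215 × 0.9290 = 0.09987
Sum = 4.98802
NRR = 0.489 × 4.98802 = 2.43914

2.439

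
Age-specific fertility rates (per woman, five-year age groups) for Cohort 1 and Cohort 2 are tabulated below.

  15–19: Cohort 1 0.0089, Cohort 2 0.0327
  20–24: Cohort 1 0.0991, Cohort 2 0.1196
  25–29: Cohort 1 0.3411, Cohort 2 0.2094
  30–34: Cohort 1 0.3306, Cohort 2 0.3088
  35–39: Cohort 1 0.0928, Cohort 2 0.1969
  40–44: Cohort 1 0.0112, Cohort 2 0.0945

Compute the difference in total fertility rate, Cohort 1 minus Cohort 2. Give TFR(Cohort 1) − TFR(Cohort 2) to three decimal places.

-0.391

Cohort 1:
  Sum of ASFRs = 0.0089 + 0.0991 + 0.3411 + 0.3306 + 0.0928 + 0.0112 = 0.8837
  TFR = 5 × 0.8837 = 4.4185
Cohort 2:
  Sum of ASFRs = 0.0327 + 0.1196 + 0.2094 + 0.3088 + 0.1969 + 0.0945 = 0.9619
  TFR = 5 × 0.9619 = 4.8095
Difference = 4.4185 − 4.8095 = -0.391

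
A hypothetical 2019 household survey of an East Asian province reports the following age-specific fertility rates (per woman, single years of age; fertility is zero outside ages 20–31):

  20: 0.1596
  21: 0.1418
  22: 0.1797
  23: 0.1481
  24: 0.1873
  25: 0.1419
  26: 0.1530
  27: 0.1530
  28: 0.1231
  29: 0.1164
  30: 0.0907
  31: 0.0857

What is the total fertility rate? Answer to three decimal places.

1.680

Sum of ASFRs = 0.1596 + 0.1418 + 0.1797 + 0.1481 + 0.1873 + 0.1419 + 0.1530 + 0.1530 + 0.1231 + 0.1164 + 0.0907 + 0.0857 = 1.6803
TFR = 1.6803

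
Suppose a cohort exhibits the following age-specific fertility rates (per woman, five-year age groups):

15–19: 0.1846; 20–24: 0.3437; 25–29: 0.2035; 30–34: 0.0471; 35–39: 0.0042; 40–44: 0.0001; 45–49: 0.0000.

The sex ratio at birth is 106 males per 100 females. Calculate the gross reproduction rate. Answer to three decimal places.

Proportion female at birth = 100 / (100 + 106) = 0.48544.
Sum of ASFRs = 0.1846 + 0.3437 + 0.2035 + 0.0471 + 0.0042 + 0.0001 + 0.0000 = 0.7832
TFR = 5 × 0.7832 = 3.916
GRR = 0.48544 × 3.916 = 1.90098

1.901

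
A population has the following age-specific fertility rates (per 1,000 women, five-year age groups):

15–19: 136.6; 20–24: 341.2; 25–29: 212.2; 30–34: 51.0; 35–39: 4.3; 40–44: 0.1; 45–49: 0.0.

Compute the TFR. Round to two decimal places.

3.73

Sum of ASFRs = 136.6 + 341.2 + 212.2 + 51.0 + 4.3 + 0.1 + 0.0 = 745.4
TFR = 5 × 745.4 / 1000 = 3.727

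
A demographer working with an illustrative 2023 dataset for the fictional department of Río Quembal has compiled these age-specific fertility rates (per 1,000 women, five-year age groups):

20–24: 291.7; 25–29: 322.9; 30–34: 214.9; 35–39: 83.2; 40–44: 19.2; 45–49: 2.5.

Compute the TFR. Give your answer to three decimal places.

Sum of ASFRs = 291.7 + 322.9 + 214.9 + 83.2 + 19.2 + 2.5 = 934.4
TFR = 5 × 934.4 / 1000 = 4.672

4.672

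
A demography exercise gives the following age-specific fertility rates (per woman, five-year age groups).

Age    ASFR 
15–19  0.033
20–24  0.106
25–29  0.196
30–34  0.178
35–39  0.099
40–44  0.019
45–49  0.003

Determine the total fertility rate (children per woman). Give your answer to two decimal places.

Sum of ASFRs = 0.033 + 0.106 + 0.196 + 0.178 + 0.099 + 0.019 + 0.003 = 0.634
TFR = 5 × 0.634 = 3.17

3.17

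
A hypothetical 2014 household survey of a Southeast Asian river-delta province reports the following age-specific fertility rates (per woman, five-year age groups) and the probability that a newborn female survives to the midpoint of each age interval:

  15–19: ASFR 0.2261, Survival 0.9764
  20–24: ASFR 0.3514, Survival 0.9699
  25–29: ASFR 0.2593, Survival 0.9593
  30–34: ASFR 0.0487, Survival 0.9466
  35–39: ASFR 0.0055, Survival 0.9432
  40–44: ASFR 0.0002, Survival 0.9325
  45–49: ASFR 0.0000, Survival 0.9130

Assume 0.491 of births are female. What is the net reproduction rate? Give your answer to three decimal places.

Proportion female at birth = 0.491.
Each age group contributes 5 × ASFR × survival:
  15–19: 5 × 0.2261 × 0.9764 = 1.10382
  20–24: 5 × 0.3514 × 0.9699 = 1.70411
  25–29: 5 × 0.2593 × 0.9593 = 1.24373
  30–34: 5 × 0.0487 × 0.9466 = 0.23050
  35–39: 5 × 0.0055 × 0.9432 = 0.02594
  40–44: 5 × 0.0002 × 0.9325 = 0.00093
  45–49: 5 × 0.0000 × 0.9130 = 0.00000
Sum = 4.30903
NRR = 0.491 × 4.30903 = 2.11573

2.116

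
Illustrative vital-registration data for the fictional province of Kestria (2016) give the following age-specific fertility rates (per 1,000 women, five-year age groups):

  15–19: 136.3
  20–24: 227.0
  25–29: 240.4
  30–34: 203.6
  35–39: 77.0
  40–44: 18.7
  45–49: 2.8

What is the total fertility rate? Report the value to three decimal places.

Sum of ASFRs = 136.3 + 227.0 + 240.4 + 203.6 + 77.0 + 18.7 + 2.8 = 905.8
TFR = 5 × 905.8 / 1000 = 4.529

4.529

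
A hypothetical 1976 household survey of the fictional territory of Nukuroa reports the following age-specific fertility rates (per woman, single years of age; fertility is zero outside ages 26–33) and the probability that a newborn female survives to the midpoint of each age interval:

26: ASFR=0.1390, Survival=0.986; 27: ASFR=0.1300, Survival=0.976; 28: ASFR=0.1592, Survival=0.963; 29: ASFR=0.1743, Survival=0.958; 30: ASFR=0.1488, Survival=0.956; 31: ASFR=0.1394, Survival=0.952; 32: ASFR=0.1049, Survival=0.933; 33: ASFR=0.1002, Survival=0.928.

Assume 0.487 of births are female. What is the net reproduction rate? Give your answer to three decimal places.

Proportion female at birth = 0.487.
Per-age-group product (1 × ASFR × survival probability):
  26: 1 × 0.1390 × 0.986 = 0.13705
  27: 1 × 0.1300 × 0.976 = 0.12688
  28: 1 × 0.1592 × 0.963 = 0.15331
  29: 1 × 0.1743 × 0.958 = 0.16698
  30: 1 × 0.1488 × 0.956 = 0.14225
  31: 1 × 0.1394 × 0.952 = 0.13271
  32: 1 × 0.1049 × 0.933 = 0.09787
  33: 1 × 0.1002 × 0.928 = 0.09299
Sum = 1.05004
NRR = 0.487 × 1.05004 = 0.51137

0.511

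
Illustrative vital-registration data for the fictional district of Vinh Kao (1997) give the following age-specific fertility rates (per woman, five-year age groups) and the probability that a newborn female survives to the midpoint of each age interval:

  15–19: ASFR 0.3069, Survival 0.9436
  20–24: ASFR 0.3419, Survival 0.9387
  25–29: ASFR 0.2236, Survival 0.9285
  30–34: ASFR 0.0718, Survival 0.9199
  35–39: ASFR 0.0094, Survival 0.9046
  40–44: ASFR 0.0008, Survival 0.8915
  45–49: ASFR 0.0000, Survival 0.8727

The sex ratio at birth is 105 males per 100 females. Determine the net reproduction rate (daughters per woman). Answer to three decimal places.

2.179

Proportion female at birth = 100 / (100 + 105) = 0.48780.
Weighting each age-specific rate by interval width and survival:
  15–19: 5 × 0.3069 × 0.9436 = 1.44795
  20–24: 5 × 0.3419 × 0.9387 = 1.60471
  25–29: 5 × 0.2236 × 0.9285 = 1.03806
  30–34: 5 × 0.0718 × 0.9199 = 0.33024
  35–39: 5 × 0.0094 × 0.9046 = 0.04252
  40–44: 5 × 0.0008 × 0.8915 = 0.00357
  45–49: 5 × 0.0000 × 0.8727 = 0.00000
Sum = 4.46705
NRR = 0.48780 × 4.46705 = 2.17903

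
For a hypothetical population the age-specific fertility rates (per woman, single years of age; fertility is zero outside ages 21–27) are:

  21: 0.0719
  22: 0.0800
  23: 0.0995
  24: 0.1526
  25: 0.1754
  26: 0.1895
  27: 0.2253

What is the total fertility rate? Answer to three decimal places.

0.994

Sum of ASFRs = 0.0719 + 0.0800 + 0.0995 + 0.1526 + 0.1754 + 0.1895 + 0.2253 = 0.9942
TFR = 0.9942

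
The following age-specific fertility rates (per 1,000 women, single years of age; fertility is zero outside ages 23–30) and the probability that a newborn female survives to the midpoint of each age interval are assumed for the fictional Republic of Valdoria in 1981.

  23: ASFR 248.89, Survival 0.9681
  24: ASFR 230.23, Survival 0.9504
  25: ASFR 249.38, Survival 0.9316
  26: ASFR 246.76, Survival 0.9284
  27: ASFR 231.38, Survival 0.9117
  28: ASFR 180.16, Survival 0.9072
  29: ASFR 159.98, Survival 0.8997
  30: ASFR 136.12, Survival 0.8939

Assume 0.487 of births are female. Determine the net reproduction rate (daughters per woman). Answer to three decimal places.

Proportion female at birth = 0.487.
Survival-weighted fertility by age (1·fₓ·Sₓ):
  23: 1 × 248.89/1000 × 0.9681 = 0.24095
  24: 1 × 230.23/1000 × 0.9504 = 0.21881
  25: 1 × 249.38/1000 × 0.9316 = 0.23232
  26: 1 × 246.76/1000 × 0.9284 = 0.22909
  27: 1 × 231.38/1000 × 0.9117 = 0.21095
  28: 1 × 180.16/1000 × 0.9072 = 0.16344
  29: 1 × 159.98/1000 × 0.8997 = 0.14393
  30: 1 × 136.12/1000 × 0.8939 = 0.12168
Sum = 1.56117
NRR = 0.487 × 1.56117 = 0.76029
NRR < 1, so the cohort does not fully replace itself.

0.760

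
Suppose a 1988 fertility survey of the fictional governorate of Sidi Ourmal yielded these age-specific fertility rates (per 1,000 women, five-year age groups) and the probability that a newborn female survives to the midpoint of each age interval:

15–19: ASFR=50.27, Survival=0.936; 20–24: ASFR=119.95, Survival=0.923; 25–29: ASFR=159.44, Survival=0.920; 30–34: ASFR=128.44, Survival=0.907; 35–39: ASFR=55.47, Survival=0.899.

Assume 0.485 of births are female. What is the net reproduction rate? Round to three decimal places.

Proportion female at birth = 0.485.
Each age group contributes 5 × ASFR × survival:
  15–19: 5 × 50.27/1000 × 0.936 = 0.23526
  20–24: 5 × 119.95/1000 × 0.923 = 0.55357
  25–29: 5 × 159.44/1000 × 0.920 = 0.73342
  30–34: 5 × 128.44/1000 × 0.907 = 0.58248
  35–39: 5 × 55.47/1000 × 0.899 = 0.24934
Sum = 2.35407
NRR = 0.485 × 2.35407 = 1.14172

1.142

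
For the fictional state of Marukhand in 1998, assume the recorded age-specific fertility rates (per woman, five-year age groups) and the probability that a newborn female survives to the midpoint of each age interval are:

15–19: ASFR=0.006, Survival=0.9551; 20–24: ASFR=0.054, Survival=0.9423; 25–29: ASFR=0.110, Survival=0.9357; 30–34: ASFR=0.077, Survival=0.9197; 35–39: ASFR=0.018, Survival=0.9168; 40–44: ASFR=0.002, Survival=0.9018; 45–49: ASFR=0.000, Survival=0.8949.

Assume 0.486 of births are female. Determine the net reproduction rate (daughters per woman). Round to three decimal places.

0.604

Proportion female at birth = 0.486.
Per-age-group product (5 × ASFR × survival probability):
  15–19: 5 × 0.006 × 0.9551 = 0.02865
  20–24: 5 × 0.054 × 0.9423 = 0.25442
  25–29: 5 × 0.110 × 0.9357 = 0.51464
  30–34: 5 × 0.077 × 0.9197 = 0.35408
  35–39: 5 × 0.018 × 0.9168 = 0.08251
  40–44: 5 × 0.002 × 0.9018 = 0.00902
  45–49: 5 × 0.000 × 0.8949 = 0.00000
Sum = 1.24332
NRR = 0.486 × 1.24332 = 0.60425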